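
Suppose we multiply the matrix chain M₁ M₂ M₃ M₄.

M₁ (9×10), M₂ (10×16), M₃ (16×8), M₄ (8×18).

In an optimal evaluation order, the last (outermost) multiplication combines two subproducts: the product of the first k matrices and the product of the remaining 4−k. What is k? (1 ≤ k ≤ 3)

Adjacent pairs: M₁M₂ = 9·10·16 = 1440; M₂M₃ = 10·16·8 = 1280; M₃M₄ = 16·8·18 = 2304.
Length 3: M₁..M₃: k=1: 0+1280+9·10·8=2000; k=2: 1440+0+9·16·8=2592 → min 2000 | M₂..M₄: k=2: 0+2304+10·16·18=5184; k=3: 1280+0+10·8·18=2720 → min 2720.
Top-level splits: k=1: (M₁..M₁)·(M₂..M₄) → 0+2720+9·10·18 = 4340; k=2: (M₁..M₂)·(M₃..M₄) → 1440+2304+9·16·18 = 6336; k=3: (M₁..M₃)·(M₄..M₄) → 2000+0+9·8·18 = 3296.
Best split is after M₃, i.e. k = 3.

3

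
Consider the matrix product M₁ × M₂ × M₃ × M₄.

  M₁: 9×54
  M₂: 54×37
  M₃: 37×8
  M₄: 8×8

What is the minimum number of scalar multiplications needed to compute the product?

20448

Adjacent pairs: M₁M₂ = 9·54·37 = 17982; M₂M₃ = 54·37·8 = 15984; M₃M₄ = 37·8·8 = 2368.
Length 3: M₁..M₃: k=1: 0+15984+9·54·8=19872; k=2: 17982+0+9·37·8=20646 → min 19872 | M₂..M₄: k=2: 0+2368+54·37·8=18352; k=3: 15984+0+54·8·8=19440 → min 18352.
Length 4: M₁..M₄: k=1: 0+18352+9·54·8=22240; k=2: 17982+2368+9·37·8=23014; k=3: 19872+0+9·8·8=20448 → min 20448.
Optimal order: ((M₁ × (M₂ × M₃)) × M₄) with cost 20448.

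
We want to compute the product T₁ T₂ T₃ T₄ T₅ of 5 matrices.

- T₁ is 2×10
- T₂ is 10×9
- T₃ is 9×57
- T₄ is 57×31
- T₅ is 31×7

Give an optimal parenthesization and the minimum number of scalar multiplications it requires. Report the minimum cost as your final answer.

Adjacent pairs: T₁T₂ = 2·10·9 = 180; T₂T₃ = 10·9·57 = 5130; T₃T₄ = 9·57·31 = 15903; T₄T₅ = 57·31·7 = 12369.
Length 3: T₁..T₃: k=1: 0+5130+2·10·57=6270; k=2: 180+0+2·9·57=1206 → min 1206 | T₂..T₄: k=2: 0+15903+10·9·31=18693; k=3: 5130+0+10·57·31=22800 → min 18693 | T₃..T₅: k=3: 0+12369+9·57·7=15960; k=4: 15903+0+9·31·7=17856 → min 15960.
Length 4: T₁..T₄: k=1: 0+18693+2·10·31=19313; k=2: 180+15903+2·9·31=16641; k=3: 1206+0+2·57·31=4740 → min 4740 | T₂..T₅: k=2: 0+15960+10·9·7=16590; k=3: 5130+12369+10·57·7=21489; k=4: 18693+0+10·31·7=20863 → min 16590.
Length 5: T₁..T₅: k=1: 0+16590+2·10·7=16730; k=2: 180+15960+2·9·7=16266; k=3: 1206+12369+2·57·7=14373; k=4: 4740+0+2·31·7=5174 → min 5174.
Optimal parenthesization: ((((T₁ T₂) T₃) T₄) T₅) with cost 5174.

5174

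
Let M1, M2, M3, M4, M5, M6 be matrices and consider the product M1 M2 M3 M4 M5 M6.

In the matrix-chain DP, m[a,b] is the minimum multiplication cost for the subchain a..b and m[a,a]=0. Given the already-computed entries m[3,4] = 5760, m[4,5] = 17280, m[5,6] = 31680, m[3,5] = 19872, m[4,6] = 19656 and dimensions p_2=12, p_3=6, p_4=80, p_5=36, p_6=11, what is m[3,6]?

m[3,6] = min over k∈[3,5] of m[3,k]+m[k+1,6]+p_{2}·p_k·p_{6}.
k=3: 0 + 19656 + 12·6·11 = 20448; k=4: 5760 + 31680 + 12·80·11 = 48000; k=5: 19872 + 0 + 12·36·11 = 24624.
Minimum: 20448 at k=3.

20448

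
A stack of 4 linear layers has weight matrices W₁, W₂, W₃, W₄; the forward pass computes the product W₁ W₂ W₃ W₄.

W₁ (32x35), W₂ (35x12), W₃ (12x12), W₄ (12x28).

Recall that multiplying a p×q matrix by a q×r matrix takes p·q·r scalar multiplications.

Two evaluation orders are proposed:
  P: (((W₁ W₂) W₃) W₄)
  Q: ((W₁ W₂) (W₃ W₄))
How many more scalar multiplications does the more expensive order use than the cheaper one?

576

Order P = (((W₁ W₂) W₃) W₄): (W₁ W₂): 32×35 by 35×12 → 32×12, cost 32·35·12 = 13440; ((W₁ W₂) W₃): 32×12 by 12×12 → 32×12, cost 32·12·12 = 4608; cumulative 18048; (((W₁ W₂) W₃) W₄): 32×12 by 12×28 → 32×28, cost 32·12·28 = 10752; cumulative 28800. Total 28800.
Order Q = ((W₁ W₂) (W₃ W₄)): (W₁ W₂): 32×35 by 35×12 → 32×12, cost 32·35·12 = 13440; (W₃ W₄): 12×12 by 12×28 → 12×28, cost 12·12·28 = 4032; ((W₁ W₂) (W₃ W₄)): 32×12 by 12×28 → 32×28, cost 32·12·28 = 10752; cumulative 28224. Total 28224.
Difference: |28800 − 28224| = 576.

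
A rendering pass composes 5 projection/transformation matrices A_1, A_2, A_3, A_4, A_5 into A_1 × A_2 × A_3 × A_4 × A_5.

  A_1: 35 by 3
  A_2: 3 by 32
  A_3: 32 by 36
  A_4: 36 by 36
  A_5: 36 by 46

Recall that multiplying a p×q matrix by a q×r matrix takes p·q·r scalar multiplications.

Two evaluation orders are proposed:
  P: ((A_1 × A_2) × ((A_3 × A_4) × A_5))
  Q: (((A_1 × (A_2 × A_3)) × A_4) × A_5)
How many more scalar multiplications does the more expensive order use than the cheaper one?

Order P = ((A_1 × A_2) × ((A_3 × A_4) × A_5)): (A_1 × A_2): 35×3 by 3×32 → 35×32, cost 35·3·32 = 3360; (A_3 × A_4): 32×36 by 36×36 → 32×36, cost 32·36·36 = 41472; ((A_3 × A_4) × A_5): 32×36 by 36×46 → 32×46, cost 32·36·46 = 52992; cumulative 94464; ((A_1 × A_2) × ((A_3 × A_4) × A_5)): 35×32 by 32×46 → 35×46, cost 35·32·46 = 51520; cumulative 149344. Total 149344.
Order Q = (((A_1 × (A_2 × A_3)) × A_4) × A_5): (A_2 × A_3): 3×32 by 32×36 → 3×36, cost 3·32·36 = 3456; (A_1 × (A_2 × A_3)): 35×3 by 3×36 → 35×36, cost 35·3·36 = 3780; cumulative 7236; ((A_1 × (A_2 × A_3)) × A_4): 35×36 by 36×36 → 35×36, cost 35·36·36 = 45360; cumulative 52596; (((A_1 × (A_2 × A_3)) × A_4) × A_5): 35×36 by 36×46 → 35×46, cost 35·36·46 = 57960; cumulative 110556. Total 110556.
Difference: |149344 − 110556| = 38788.

38788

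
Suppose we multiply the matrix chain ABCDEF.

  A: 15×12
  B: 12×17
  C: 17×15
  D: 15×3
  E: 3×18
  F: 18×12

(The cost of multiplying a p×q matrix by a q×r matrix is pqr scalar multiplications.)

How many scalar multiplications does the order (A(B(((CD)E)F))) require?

(CD): 17×15 by 15×3 → 17×3, cost 17·15·3 = 765
((CD)E): 17×3 by 3×18 → 17×18, cost 17·3·18 = 918; cumulative 1683
(((CD)E)F): 17×18 by 18×12 → 17×12, cost 17·18·12 = 3672; cumulative 5355
(B(((CD)E)F)): 12×17 by 17×12 → 12×12, cost 12·17·12 = 2448; cumulative 7803
(A(B(((CD)E)F))): 15×12 by 12×12 → 15×12, cost 15·12·12 = 2160; cumulative 9963
Total: 9963 scalar multiplications.

9963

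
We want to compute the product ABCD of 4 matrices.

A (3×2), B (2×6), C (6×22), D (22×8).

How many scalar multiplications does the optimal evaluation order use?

Adjacent pairs: AB = 3·2·6 = 36; BC = 2·6·22 = 264; CD = 6·22·8 = 1056.
Length 3: A..C: k=1: 0+264+3·2·22=396; k=2: 36+0+3·6·22=432 → min 396 | B..D: k=2: 0+1056+2·6·8=1152; k=3: 264+0+2·22·8=616 → min 616.
Length 4: A..D: k=1: 0+616+3·2·8=664; k=2: 36+1056+3·6·8=1236; k=3: 396+0+3·22·8=924 → min 664.
Optimal order: (A((BC)D)) with cost 664.

664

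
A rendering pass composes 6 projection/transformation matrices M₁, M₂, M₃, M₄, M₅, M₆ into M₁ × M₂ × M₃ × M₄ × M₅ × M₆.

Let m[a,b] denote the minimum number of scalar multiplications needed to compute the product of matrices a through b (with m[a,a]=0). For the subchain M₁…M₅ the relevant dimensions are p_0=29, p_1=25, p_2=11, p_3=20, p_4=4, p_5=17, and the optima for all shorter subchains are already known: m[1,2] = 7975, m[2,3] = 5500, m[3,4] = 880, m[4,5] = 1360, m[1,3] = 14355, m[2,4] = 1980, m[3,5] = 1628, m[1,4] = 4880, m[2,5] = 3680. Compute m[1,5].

m[1,5] = min over k∈[1,4] of m[1,k]+m[k+1,5]+p_{0}·p_k·p_{5}.
k=1: 0 + 3680 + 29·25·17 = 16005; k=2: 7975 + 1628 + 29·11·17 = 15026; k=3: 14355 + 1360 + 29·20·17 = 25575; k=4: 4880 + 0 + 29·4·17 = 6852.
Minimum: 6852 at k=4.

6852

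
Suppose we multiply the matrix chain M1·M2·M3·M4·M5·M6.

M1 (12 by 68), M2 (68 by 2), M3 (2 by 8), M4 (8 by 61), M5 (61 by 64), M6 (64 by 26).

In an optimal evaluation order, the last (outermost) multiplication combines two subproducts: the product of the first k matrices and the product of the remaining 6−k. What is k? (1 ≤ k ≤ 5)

Adjacent pairs: M1M2 = 12·68·2 = 1632; M2M3 = 68·2·8 = 1088; M3M4 = 2·8·61 = 976; M4M5 = 8·61·64 = 31232; M5M6 = 61·64·26 = 101504.
Length 3: M1..M3: k=1: 0+1088+12·68·8=7616; k=2: 1632+0+12·2·8=1824 → min 1824 | M2..M4: k=2: 0+976+68·2·61=9272; k=3: 1088+0+68·8·61=34272 → min 9272 | M3..M5: k=3: 0+31232+2·8·64=32256; k=4: 976+0+2·61·64=8784 → min 8784 | M4..M6: k=4: 0+101504+8·61·26=114192; k=5: 31232+0+8·64·26=44544 → min 44544.
Length 4: M1..M4: k=1: 0+9272+12·68·61=59048; k=2: 1632+976+12·2·61=4072; k=3: 1824+0+12·8·61=7680 → min 4072 | M2..M5: k=2: 0+8784+68·2·64=17488; k=3: 1088+31232+68·8·64=67136; k=4: 9272+0+68·61·64=274744 → min 17488 | M3..M6: k=3: 0+44544+2·8·26=44960; k=4: 976+101504+2·61·26=105652; k=5: 8784+0+2·64·26=12112 → min 12112.
Length 5: M1..M5: k=1: 0+17488+12·68·64=69712; k=2: 1632+8784+12·2·64=11952; k=3: 1824+31232+12·8·64=39200; k=4: 4072+0+12·61·64=50920 → min 11952 | M2..M6: k=2: 0+12112+68·2·26=15648; k=3: 1088+44544+68·8·26=59776; k=4: 9272+101504+68·61·26=218624; k=5: 17488+0+68·64·26=130640 → min 15648.
Top-level splits: k=1: (M1..M1)·(M2..M6) → 0+15648+12·68·26 = 36864; k=2: (M1..M2)·(M3..M6) → 1632+12112+12·2·26 = 14368; k=3: (M1..M3)·(M4..M6) → 1824+44544+12·8·26 = 48864; k=4: (M1..M4)·(M5..M6) → 4072+101504+12·61·26 = 124608; k=5: (M1..M5)·(M6..M6) → 11952+0+12·64·26 = 31920.
Best split is after M2, i.e. k = 2.

2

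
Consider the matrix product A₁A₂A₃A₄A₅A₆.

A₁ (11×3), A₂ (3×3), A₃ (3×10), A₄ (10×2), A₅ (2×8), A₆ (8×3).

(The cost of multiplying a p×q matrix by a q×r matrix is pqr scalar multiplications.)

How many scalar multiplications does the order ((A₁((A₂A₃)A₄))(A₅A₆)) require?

330

(A₂A₃): 3×3 by 3×10 → 3×10, cost 3·3·10 = 90
((A₂A₃)A₄): 3×10 by 10×2 → 3×2, cost 3·10·2 = 60; cumulative 150
(A₁((A₂A₃)A₄)): 11×3 by 3×2 → 11×2, cost 11·3·2 = 66; cumulative 216
(A₅A₆): 2×8 by 8×3 → 2×3, cost 2·8·3 = 48
((A₁((A₂A₃)A₄))(A₅A₆)): 11×2 by 2×3 → 11×3, cost 11·2·3 = 66; cumulative 330
Total: 330 scalar multiplications.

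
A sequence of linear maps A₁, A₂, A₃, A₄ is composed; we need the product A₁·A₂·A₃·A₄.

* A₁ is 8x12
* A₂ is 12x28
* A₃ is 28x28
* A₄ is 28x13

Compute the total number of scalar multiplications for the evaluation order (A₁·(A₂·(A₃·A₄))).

15808

(A₃·A₄): 28×28 by 28×13 → 28×13, cost 28·28·13 = 10192
(A₂·(A₃·A₄)): 12×28 by 28×13 → 12×13, cost 12·28·13 = 4368; cumulative 14560
(A₁·(A₂·(A₃·A₄))): 8×12 by 12×13 → 8×13, cost 8·12·13 = 1248; cumulative 15808
Total: 15808 scalar multiplications.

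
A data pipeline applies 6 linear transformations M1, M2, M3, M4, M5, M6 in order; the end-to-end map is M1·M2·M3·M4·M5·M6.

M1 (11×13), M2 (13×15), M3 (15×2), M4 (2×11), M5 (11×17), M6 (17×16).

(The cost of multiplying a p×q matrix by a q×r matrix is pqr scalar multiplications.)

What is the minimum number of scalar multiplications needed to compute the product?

Adjacent pairs: M1M2 = 11·13·15 = 2145; M2M3 = 13·15·2 = 390; M3M4 = 15·2·11 = 330; M4M5 = 2·11·17 = 374; M5M6 = 11·17·16 = 2992.
Length 3: M1..M3: k=1: 0+390+11·13·2=676; k=2: 2145+0+11·15·2=2475 → min 676 | M2..M4: k=2: 0+330+13·15·11=2475; k=3: 390+0+13·2·11=676 → min 676 | M3..M5: k=3: 0+374+15·2·17=884; k=4: 330+0+15·11·17=3135 → min 884 | M4..M6: k=4: 0+2992+2·11·16=3344; k=5: 374+0+2·17·16=918 → min 918.
Length 4: M1..M4: k=1: 0+676+11·13·11=2249; k=2: 2145+330+11·15·11=4290; k=3: 676+0+11·2·11=918 → min 918 | M2..M5: k=2: 0+884+13·15·17=4199; k=3: 390+374+13·2·17=1206; k=4: 676+0+13·11·17=3107 → min 1206 | M3..M6: k=3: 0+918+15·2·16=1398; k=4: 330+2992+15·11·16=5962; k=5: 884+0+15·17·16=4964 → min 1398.
Length 5: M1..M5: k=1: 0+1206+11·13·17=3637; k=2: 2145+884+11·15·17=5834; k=3: 676+374+11·2·17=1424; k=4: 918+0+11·11·17=2975 → min 1424 | M2..M6: k=2: 0+1398+13·15·16=4518; k=3: 390+918+13·2·16=1724; k=4: 676+2992+13·11·16=5956; k=5: 1206+0+13·17·16=4742 → min 1724.
Length 6: M1..M6: k=1: 0+1724+11·13·16=4012; k=2: 2145+1398+11·15·16=6183; k=3: 676+918+11·2·16=1946; k=4: 918+2992+11·11·16=5846; k=5: 1424+0+11·17·16=4416 → min 1946.
Optimal order: ((M1·(M2·M3))·((M4·M5)·M6)) with cost 1946.

1946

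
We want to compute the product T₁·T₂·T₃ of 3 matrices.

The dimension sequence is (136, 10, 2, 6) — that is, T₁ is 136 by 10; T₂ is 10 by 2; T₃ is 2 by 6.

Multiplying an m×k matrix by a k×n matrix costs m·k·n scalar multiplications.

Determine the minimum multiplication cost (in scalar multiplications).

4352

Order (T₁·(T₂·T₃)): (T₂·T₃): 10×2 by 2×6 → 10×6, cost 10·2·6 = 120; (T₁·(T₂·T₃)): 136×10 by 10×6 → 136×6, cost 136·10·6 = 8160; cumulative 8280. Total 8280.
Order ((T₁·T₂)·T₃): (T₁·T₂): 136×10 by 10×2 → 136×2, cost 136·10·2 = 2720; ((T₁·T₂)·T₃): 136×2 by 2×6 → 136×6, cost 136·2·6 = 1632; cumulative 4352. Total 4352.
Minimum: 4352.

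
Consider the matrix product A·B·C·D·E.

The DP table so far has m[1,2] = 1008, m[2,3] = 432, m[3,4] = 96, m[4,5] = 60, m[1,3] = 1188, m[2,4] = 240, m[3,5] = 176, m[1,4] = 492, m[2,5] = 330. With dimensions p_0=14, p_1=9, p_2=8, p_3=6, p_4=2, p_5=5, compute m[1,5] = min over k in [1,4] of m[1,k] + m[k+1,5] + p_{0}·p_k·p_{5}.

632

m[1,5] = min over k∈[1,4] of m[1,k]+m[k+1,5]+p_{0}·p_k·p_{5}.
k=1: 0 + 330 + 14·9·5 = 960; k=2: 1008 + 176 + 14·8·5 = 1744; k=3: 1188 + 60 + 14·6·5 = 1668; k=4: 492 + 0 + 14·2·5 = 632.
Minimum: 632 at k=4.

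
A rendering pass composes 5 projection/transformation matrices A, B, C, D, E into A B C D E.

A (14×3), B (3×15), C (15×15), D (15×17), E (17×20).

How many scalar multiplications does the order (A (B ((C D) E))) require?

(C D): 15×15 by 15×17 → 15×17, cost 15·15·17 = 3825
((C D) E): 15×17 by 17×20 → 15×20, cost 15·17·20 = 5100; cumulative 8925
(B ((C D) E)): 3×15 by 15×20 → 3×20, cost 3·15·20 = 900; cumulative 9825
(A (B ((C D) E))): 14×3 by 3×20 → 14×20, cost 14·3·20 = 840; cumulative 10665
Total: 10665 scalar multiplications.

10665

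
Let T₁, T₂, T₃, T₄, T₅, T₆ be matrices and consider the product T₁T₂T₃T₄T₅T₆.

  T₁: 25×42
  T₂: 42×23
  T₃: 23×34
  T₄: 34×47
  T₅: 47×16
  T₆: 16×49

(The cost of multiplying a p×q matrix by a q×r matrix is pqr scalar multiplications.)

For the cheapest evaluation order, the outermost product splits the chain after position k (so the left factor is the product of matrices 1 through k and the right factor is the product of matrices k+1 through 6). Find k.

Adjacent pairs: T₁T₂ = 25·42·23 = 24150; T₂T₃ = 42·23·34 = 32844; T₃T₄ = 23·34·47 = 36754; T₄T₅ = 34·47·16 = 25568; T₅T₆ = 47·16·49 = 36848.
Length 3: T₁..T₃: k=1: 0+32844+25·42·34=68544; k=2: 24150+0+25·23·34=43700 → min 43700 | T₂..T₄: k=2: 0+36754+42·23·47=82156; k=3: 32844+0+42·34·47=99960 → min 82156 | T₃..T₅: k=3: 0+25568+23·34·16=38080; k=4: 36754+0+23·47·16=54050 → min 38080 | T₄..T₆: k=4: 0+36848+34·47·49=115150; k=5: 25568+0+34·16·49=52224 → min 52224.
Length 4: T₁..T₄: k=1: 0+82156+25·42·47=131506; k=2: 24150+36754+25·23·47=87929; k=3: 43700+0+25·34·47=83650 → min 83650 | T₂..T₅: k=2: 0+38080+42·23·16=53536; k=3: 32844+25568+42·34·16=81260; k=4: 82156+0+42·47·16=113740 → min 53536 | T₃..T₆: k=3: 0+52224+23·34·49=90542; k=4: 36754+36848+23·47·49=126571; k=5: 38080+0+23·16·49=56112 → min 56112.
Length 5: T₁..T₅: k=1: 0+53536+25·42·16=70336; k=2: 24150+38080+25·23·16=71430; k=3: 43700+25568+25·34·16=82868; k=4: 83650+0+25·47·16=102450 → min 70336 | T₂..T₆: k=2: 0+56112+42·23·49=103446; k=3: 32844+52224+42·34·49=155040; k=4: 82156+36848+42·47·49=215730; k=5: 53536+0+42·16·49=86464 → min 86464.
Top-level splits: k=1: (T₁..T₁)·(T₂..T₆) → 0+86464+25·42·49 = 137914; k=2: (T₁..T₂)·(T₃..T₆) → 24150+56112+25·23·49 = 108437; k=3: (T₁..T₃)·(T₄..T₆) → 43700+52224+25·34·49 = 137574; k=4: (T₁..T₄)·(T₅..T₆) → 83650+36848+25·47·49 = 178073; k=5: (T₁..T₅)·(T₆..T₆) → 70336+0+25·16·49 = 89936.
Best split is after T₅, i.e. k = 5.

5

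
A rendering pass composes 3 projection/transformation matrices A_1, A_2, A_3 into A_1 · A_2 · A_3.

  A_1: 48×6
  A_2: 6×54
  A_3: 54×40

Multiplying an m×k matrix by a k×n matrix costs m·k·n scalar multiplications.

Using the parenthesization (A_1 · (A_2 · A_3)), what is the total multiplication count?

(A_2 · A_3): 6×54 by 54×40 → 6×40, cost 6·54·40 = 12960
(A_1 · (A_2 · A_3)): 48×6 by 6×40 → 48×40, cost 48·6·40 = 11520; cumulative 24480
Total: 24480 scalar multiplications.

24480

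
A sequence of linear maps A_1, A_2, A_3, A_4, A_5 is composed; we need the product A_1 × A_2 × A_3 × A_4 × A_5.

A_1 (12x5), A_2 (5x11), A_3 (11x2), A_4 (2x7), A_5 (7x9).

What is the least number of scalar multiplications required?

572

Adjacent pairs: A_1A_2 = 12·5·11 = 660; A_2A_3 = 5·11·2 = 110; A_3A_4 = 11·2·7 = 154; A_4A_5 = 2·7·9 = 126.
Length 3: A_1..A_3: k=1: 0+110+12·5·2=230; k=2: 660+0+12·11·2=924 → min 230 | A_2..A_4: k=2: 0+154+5·11·7=539; k=3: 110+0+5·2·7=180 → min 180 | A_3..A_5: k=3: 0+126+11·2·9=324; k=4: 154+0+11·7·9=847 → min 324.
Length 4: A_1..A_4: k=1: 0+180+12·5·7=600; k=2: 660+154+12·11·7=1738; k=3: 230+0+12·2·7=398 → min 398 | A_2..A_5: k=2: 0+324+5·11·9=819; k=3: 110+126+5·2·9=326; k=4: 180+0+5·7·9=495 → min 326.
Length 5: A_1..A_5: k=1: 0+326+12·5·9=866; k=2: 660+324+12·11·9=2172; k=3: 230+126+12·2·9=572; k=4: 398+0+12·7·9=1154 → min 572.
Optimal order: ((A_1 × (A_2 × A_3)) × (A_4 × A_5)) with cost 572.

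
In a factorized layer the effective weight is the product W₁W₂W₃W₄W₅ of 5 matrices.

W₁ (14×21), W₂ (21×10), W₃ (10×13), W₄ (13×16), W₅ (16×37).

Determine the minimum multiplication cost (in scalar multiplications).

Adjacent pairs: W₁W₂ = 14·21·10 = 2940; W₂W₃ = 21·10·13 = 2730; W₃W₄ = 10·13·16 = 2080; W₄W₅ = 13·16·37 = 7696.
Length 3: W₁..W₃: k=1: 0+2730+14·21·13=6552; k=2: 2940+0+14·10·13=4760 → min 4760 | W₂..W₄: k=2: 0+2080+21·10·16=5440; k=3: 2730+0+21·13·16=7098 → min 5440 | W₃..W₅: k=3: 0+7696+10·13·37=12506; k=4: 2080+0+10·16·37=8000 → min 8000.
Length 4: W₁..W₄: k=1: 0+5440+14·21·16=10144; k=2: 2940+2080+14·10·16=7260; k=3: 4760+0+14·13·16=7672 → min 7260 | W₂..W₅: k=2: 0+8000+21·10·37=15770; k=3: 2730+7696+21·13·37=20527; k=4: 5440+0+21·16·37=17872 → min 15770.
Length 5: W₁..W₅: k=1: 0+15770+14·21·37=26648; k=2: 2940+8000+14·10·37=16120; k=3: 4760+7696+14·13·37=19190; k=4: 7260+0+14·16·37=15548 → min 15548.
Optimal order: (((W₁W₂)(W₃W₄))W₅) with cost 15548.

15548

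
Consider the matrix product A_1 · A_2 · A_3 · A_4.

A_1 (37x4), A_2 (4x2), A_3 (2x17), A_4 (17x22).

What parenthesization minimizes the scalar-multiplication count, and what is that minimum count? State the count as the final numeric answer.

Adjacent pairs: A_1A_2 = 37·4·2 = 296; A_2A_3 = 4·2·17 = 136; A_3A_4 = 2·17·22 = 748.
Length 3: A_1..A_3: k=1: 0+136+37·4·17=2652; k=2: 296+0+37·2·17=1554 → min 1554 | A_2..A_4: k=2: 0+748+4·2·22=924; k=3: 136+0+4·17·22=1632 → min 924.
Length 4: A_1..A_4: k=1: 0+924+37·4·22=4180; k=2: 296+748+37·2·22=2672; k=3: 1554+0+37·17·22=15392 → min 2672.
Optimal parenthesization: ((A_1 · A_2) · (A_3 · A_4)) with cost 2672.

2672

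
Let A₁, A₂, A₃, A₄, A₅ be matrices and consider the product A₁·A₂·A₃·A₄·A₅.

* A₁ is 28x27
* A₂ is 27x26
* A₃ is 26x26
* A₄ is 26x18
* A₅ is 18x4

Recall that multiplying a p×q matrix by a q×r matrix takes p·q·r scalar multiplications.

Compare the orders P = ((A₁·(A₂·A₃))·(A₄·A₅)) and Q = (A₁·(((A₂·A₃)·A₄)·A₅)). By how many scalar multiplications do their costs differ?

6836

Order P = ((A₁·(A₂·A₃))·(A₄·A₅)): (A₂·A₃): 27×26 by 26×26 → 27×26, cost 27·26·26 = 18252; (A₁·(A₂·A₃)): 28×27 by 27×26 → 28×26, cost 28·27·26 = 19656; cumulative 37908; (A₄·A₅): 26×18 by 18×4 → 26×4, cost 26·18·4 = 1872; ((A₁·(A₂·A₃))·(A₄·A₅)): 28×26 by 26×4 → 28×4, cost 28·26·4 = 2912; cumulative 42692. Total 42692.
Order Q = (A₁·(((A₂·A₃)·A₄)·A₅)): (A₂·A₃): 27×26 by 26×26 → 27×26, cost 27·26·26 = 18252; ((A₂·A₃)·A₄): 27×26 by 26×18 → 27×18, cost 27·26·18 = 12636; cumulative 30888; (((A₂·A₃)·A₄)·A₅): 27×18 by 18×4 → 27×4, cost 27·18·4 = 1944; cumulative 32832; (A₁·(((A₂·A₃)·A₄)·A₅)): 28×27 by 27×4 → 28×4, cost 28·27·4 = 3024; cumulative 35856. Total 35856.
Difference: |42692 − 35856| = 6836.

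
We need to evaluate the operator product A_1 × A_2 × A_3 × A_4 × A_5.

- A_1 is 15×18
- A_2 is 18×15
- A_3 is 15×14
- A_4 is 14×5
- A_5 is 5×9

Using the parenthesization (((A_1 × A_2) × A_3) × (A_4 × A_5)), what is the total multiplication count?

9720

(A_1 × A_2): 15×18 by 18×15 → 15×15, cost 15·18·15 = 4050
((A_1 × A_2) × A_3): 15×15 by 15×14 → 15×14, cost 15·15·14 = 3150; cumulative 7200
(A_4 × A_5): 14×5 by 5×9 → 14×9, cost 14·5·9 = 630
(((A_1 × A_2) × A_3) × (A_4 × A_5)): 15×14 by 14×9 → 15×9, cost 15·14·9 = 1890; cumulative 9720
Total: 9720 scalar multiplications.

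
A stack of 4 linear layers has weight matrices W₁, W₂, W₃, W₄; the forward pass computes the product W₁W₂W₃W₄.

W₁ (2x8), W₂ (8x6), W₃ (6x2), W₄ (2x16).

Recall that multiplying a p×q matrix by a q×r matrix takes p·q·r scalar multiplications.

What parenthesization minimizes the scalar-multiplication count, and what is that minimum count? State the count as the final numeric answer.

184

Adjacent pairs: W₁W₂ = 2·8·6 = 96; W₂W₃ = 8·6·2 = 96; W₃W₄ = 6·2·16 = 192.
Length 3: W₁..W₃: k=1: 0+96+2·8·2=128; k=2: 96+0+2·6·2=120 → min 120 | W₂..W₄: k=2: 0+192+8·6·16=960; k=3: 96+0+8·2·16=352 → min 352.
Length 4: W₁..W₄: k=1: 0+352+2·8·16=608; k=2: 96+192+2·6·16=480; k=3: 120+0+2·2·16=184 → min 184.
Optimal parenthesization: (((W₁W₂)W₃)W₄) with cost 184.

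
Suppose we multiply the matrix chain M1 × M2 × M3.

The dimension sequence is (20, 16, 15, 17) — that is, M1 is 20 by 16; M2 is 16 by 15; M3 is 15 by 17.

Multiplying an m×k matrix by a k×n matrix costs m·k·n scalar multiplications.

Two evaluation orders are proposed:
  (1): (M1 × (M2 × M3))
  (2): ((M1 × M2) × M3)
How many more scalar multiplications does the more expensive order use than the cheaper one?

380

Order (1) = (M1 × (M2 × M3)): (M2 × M3): 16×15 by 15×17 → 16×17, cost 16·15·17 = 4080; (M1 × (M2 × M3)): 20×16 by 16×17 → 20×17, cost 20·16·17 = 5440; cumulative 9520. Total 9520.
Order (2) = ((M1 × M2) × M3): (M1 × M2): 20×16 by 16×15 → 20×15, cost 20·16·15 = 4800; ((M1 × M2) × M3): 20×15 by 15×17 → 20×17, cost 20·15·17 = 5100; cumulative 9900. Total 9900.
Difference: |9520 − 9900| = 380.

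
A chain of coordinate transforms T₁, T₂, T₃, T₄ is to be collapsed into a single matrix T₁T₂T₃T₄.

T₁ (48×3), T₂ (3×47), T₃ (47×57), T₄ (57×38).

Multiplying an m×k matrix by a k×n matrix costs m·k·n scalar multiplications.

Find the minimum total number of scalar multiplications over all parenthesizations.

20007

Adjacent pairs: T₁T₂ = 48·3·47 = 6768; T₂T₃ = 3·47·57 = 8037; T₃T₄ = 47·57·38 = 101802.
Length 3: T₁..T₃: k=1: 0+8037+48·3·57=16245; k=2: 6768+0+48·47·57=135360 → min 16245 | T₂..T₄: k=2: 0+101802+3·47·38=107160; k=3: 8037+0+3·57·38=14535 → min 14535.
Length 4: T₁..T₄: k=1: 0+14535+48·3·38=20007; k=2: 6768+101802+48·47·38=194298; k=3: 16245+0+48·57·38=120213 → min 20007.
Optimal order: (T₁((T₂T₃)T₄)) with cost 20007.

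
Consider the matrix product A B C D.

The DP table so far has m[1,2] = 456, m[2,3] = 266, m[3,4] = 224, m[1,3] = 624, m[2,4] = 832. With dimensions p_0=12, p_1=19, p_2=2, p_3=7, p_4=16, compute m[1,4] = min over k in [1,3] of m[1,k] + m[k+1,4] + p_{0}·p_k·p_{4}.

m[1,4] = min over k∈[1,3] of m[1,k]+m[k+1,4]+p_{0}·p_k·p_{4}.
k=1: 0 + 832 + 12·19·16 = 4480; k=2: 456 + 224 + 12·2·16 = 1064; k=3: 624 + 0 + 12·7·16 = 1968.
Minimum: 1064 at k=2.

1064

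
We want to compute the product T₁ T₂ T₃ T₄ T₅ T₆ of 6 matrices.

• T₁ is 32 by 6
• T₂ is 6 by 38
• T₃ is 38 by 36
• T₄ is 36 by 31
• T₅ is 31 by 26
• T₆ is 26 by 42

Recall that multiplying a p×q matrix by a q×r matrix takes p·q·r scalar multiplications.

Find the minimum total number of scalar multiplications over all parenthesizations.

34356

Adjacent pairs: T₁T₂ = 32·6·38 = 7296; T₂T₃ = 6·38·36 = 8208; T₃T₄ = 38·36·31 = 42408; T₄T₅ = 36·31·26 = 29016; T₅T₆ = 31·26·42 = 33852.
Length 3: T₁..T₃: k=1: 0+8208+32·6·36=15120; k=2: 7296+0+32·38·36=51072 → min 15120 | T₂..T₄: k=2: 0+42408+6·38·31=49476; k=3: 8208+0+6·36·31=14904 → min 14904 | T₃..T₅: k=3: 0+29016+38·36·26=64584; k=4: 42408+0+38·31·26=73036 → min 64584 | T₄..T₆: k=4: 0+33852+36·31·42=80724; k=5: 29016+0+36·26·42=68328 → min 68328.
Length 4: T₁..T₄: k=1: 0+14904+32·6·31=20856; k=2: 7296+42408+32·38·31=87400; k=3: 15120+0+32·36·31=50832 → min 20856 | T₂..T₅: k=2: 0+64584+6·38·26=70512; k=3: 8208+29016+6·36·26=42840; k=4: 14904+0+6·31·26=19740 → min 19740 | T₃..T₆: k=3: 0+68328+38·36·42=125784; k=4: 42408+33852+38·31·42=125736; k=5: 64584+0+38·26·42=106080 → min 106080.
Length 5: T₁..T₅: k=1: 0+19740+32·6·26=24732; k=2: 7296+64584+32·38·26=103496; k=3: 15120+29016+32·36·26=74088; k=4: 20856+0+32·31·26=46648 → min 24732 | T₂..T₆: k=2: 0+106080+6·38·42=115656; k=3: 8208+68328+6·36·42=85608; k=4: 14904+33852+6·31·42=56568; k=5: 19740+0+6·26·42=26292 → min 26292.
Length 6: T₁..T₆: k=1: 0+26292+32·6·42=34356; k=2: 7296+106080+32·38·42=164448; k=3: 15120+68328+32·36·42=131832; k=4: 20856+33852+32·31·42=96372; k=5: 24732+0+32·26·42=59676 → min 34356.
Optimal order: (T₁ ((((T₂ T₃) T₄) T₅) T₆)) with cost 34356.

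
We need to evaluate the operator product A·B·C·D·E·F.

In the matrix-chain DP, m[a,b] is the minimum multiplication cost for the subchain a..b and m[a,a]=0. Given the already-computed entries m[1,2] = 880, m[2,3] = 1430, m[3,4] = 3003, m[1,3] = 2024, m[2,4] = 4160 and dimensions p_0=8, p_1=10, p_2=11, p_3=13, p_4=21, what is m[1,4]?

4208

m[1,4] = min over k∈[1,3] of m[1,k]+m[k+1,4]+p_{0}·p_k·p_{4}.
k=1: 0 + 4160 + 8·10·21 = 5840; k=2: 880 + 3003 + 8·11·21 = 5731; k=3: 2024 + 0 + 8·13·21 = 4208.
Minimum: 4208 at k=3.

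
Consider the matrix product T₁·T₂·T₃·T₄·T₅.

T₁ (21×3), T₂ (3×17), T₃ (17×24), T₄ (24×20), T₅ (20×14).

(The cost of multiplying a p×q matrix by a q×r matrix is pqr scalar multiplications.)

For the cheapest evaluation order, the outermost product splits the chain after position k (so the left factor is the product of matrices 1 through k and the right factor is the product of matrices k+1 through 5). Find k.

1

Adjacent pairs: T₁T₂ = 21·3·17 = 1071; T₂T₃ = 3·17·24 = 1224; T₃T₄ = 17·24·20 = 8160; T₄T₅ = 24·20·14 = 6720.
Length 3: T₁..T₃: k=1: 0+1224+21·3·24=2736; k=2: 1071+0+21·17·24=9639 → min 2736 | T₂..T₄: k=2: 0+8160+3·17·20=9180; k=3: 1224+0+3·24·20=2664 → min 2664 | T₃..T₅: k=3: 0+6720+17·24·14=12432; k=4: 8160+0+17·20·14=12920 → min 12432.
Length 4: T₁..T₄: k=1: 0+2664+21·3·20=3924; k=2: 1071+8160+21·17·20=16371; k=3: 2736+0+21·24·20=12816 → min 3924 | T₂..T₅: k=2: 0+12432+3·17·14=13146; k=3: 1224+6720+3·24·14=8952; k=4: 2664+0+3·20·14=3504 → min 3504.
Top-level splits: k=1: (T₁..T₁)·(T₂..T₅) → 0+3504+21·3·14 = 4386; k=2: (T₁..T₂)·(T₃..T₅) → 1071+12432+21·17·14 = 18501; k=3: (T₁..T₃)·(T₄..T₅) → 2736+6720+21·24·14 = 16512; k=4: (T₁..T₄)·(T₅..T₅) → 3924+0+21·20·14 = 9804.
Best split is after T₁, i.e. k = 1.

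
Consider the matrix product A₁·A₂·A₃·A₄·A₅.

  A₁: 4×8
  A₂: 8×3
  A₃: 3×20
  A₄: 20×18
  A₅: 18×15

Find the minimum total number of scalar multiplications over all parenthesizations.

Adjacent pairs: A₁A₂ = 4·8·3 = 96; A₂A₃ = 8·3·20 = 480; A₃A₄ = 3·20·18 = 1080; A₄A₅ = 20·18·15 = 5400.
Length 3: A₁..A₃: k=1: 0+480+4·8·20=1120; k=2: 96+0+4·3·20=336 → min 336 | A₂..A₄: k=2: 0+1080+8·3·18=1512; k=3: 480+0+8·20·18=3360 → min 1512 | A₃..A₅: k=3: 0+5400+3·20·15=6300; k=4: 1080+0+3·18·15=1890 → min 1890.
Length 4: A₁..A₄: k=1: 0+1512+4·8·18=2088; k=2: 96+1080+4·3·18=1392; k=3: 336+0+4·20·18=1776 → min 1392 | A₂..A₅: k=2: 0+1890+8·3·15=2250; k=3: 480+5400+8·20·15=8280; k=4: 1512+0+8·18·15=3672 → min 2250.
Length 5: A₁..A₅: k=1: 0+2250+4·8·15=2730; k=2: 96+1890+4·3·15=2166; k=3: 336+5400+4·20·15=6936; k=4: 1392+0+4·18·15=2472 → min 2166.
Optimal order: ((A₁·A₂)·((A₃·A₄)·A₅)) with cost 2166.

2166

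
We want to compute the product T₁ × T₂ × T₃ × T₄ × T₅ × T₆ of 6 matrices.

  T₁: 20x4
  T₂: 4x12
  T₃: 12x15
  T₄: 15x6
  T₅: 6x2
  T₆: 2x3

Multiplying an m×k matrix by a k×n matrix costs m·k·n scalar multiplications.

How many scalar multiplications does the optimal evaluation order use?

900

Adjacent pairs: T₁T₂ = 20·4·12 = 960; T₂T₃ = 4·12·15 = 720; T₃T₄ = 12·15·6 = 1080; T₄T₅ = 15·6·2 = 180; T₅T₆ = 6·2·3 = 36.
Length 3: T₁..T₃: k=1: 0+720+20·4·15=1920; k=2: 960+0+20·12·15=4560 → min 1920 | T₂..T₄: k=2: 0+1080+4·12·6=1368; k=3: 720+0+4·15·6=1080 → min 1080 | T₃..T₅: k=3: 0+180+12·15·2=540; k=4: 1080+0+12·6·2=1224 → min 540 | T₄..T₆: k=4: 0+36+15·6·3=306; k=5: 180+0+15·2·3=270 → min 270.
Length 4: T₁..T₄: k=1: 0+1080+20·4·6=1560; k=2: 960+1080+20·12·6=3480; k=3: 1920+0+20·15·6=3720 → min 1560 | T₂..T₅: k=2: 0+540+4·12·2=636; k=3: 720+180+4·15·2=1020; k=4: 1080+0+4·6·2=1128 → min 636 | T₃..T₆: k=3: 0+270+12·15·3=810; k=4: 1080+36+12·6·3=1332; k=5: 540+0+12·2·3=612 → min 612.
Length 5: T₁..T₅: k=1: 0+636+20·4·2=796; k=2: 960+540+20·12·2=1980; k=3: 1920+180+20·15·2=2700; k=4: 1560+0+20·6·2=1800 → min 796 | T₂..T₆: k=2: 0+612+4·12·3=756; k=3: 720+270+4·15·3=1170; k=4: 1080+36+4·6·3=1188; k=5: 636+0+4·2·3=660 → min 660.
Length 6: T₁..T₆: k=1: 0+660+20·4·3=900; k=2: 960+612+20·12·3=2292; k=3: 1920+270+20·15·3=3090; k=4: 1560+36+20·6·3=1956; k=5: 796+0+20·2·3=916 → min 900.
Optimal order: (T₁ × ((T₂ × (T₃ × (T₄ × T₅))) × T₆)) with cost 900.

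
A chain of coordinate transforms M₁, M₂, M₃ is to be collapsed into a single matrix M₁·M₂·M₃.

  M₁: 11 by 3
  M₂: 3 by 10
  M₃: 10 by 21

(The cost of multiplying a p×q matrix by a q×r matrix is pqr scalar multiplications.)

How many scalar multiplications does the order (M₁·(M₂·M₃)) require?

(M₂·M₃): 3×10 by 10×21 → 3×21, cost 3·10·21 = 630
(M₁·(M₂·M₃)): 11×3 by 3×21 → 11×21, cost 11·3·21 = 693; cumulative 1323
Total: 1323 scalar multiplications.

1323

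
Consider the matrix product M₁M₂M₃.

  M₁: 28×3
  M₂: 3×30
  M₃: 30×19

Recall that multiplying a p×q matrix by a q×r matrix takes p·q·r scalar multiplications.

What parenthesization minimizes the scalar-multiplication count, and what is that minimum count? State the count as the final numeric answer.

3306

(M₁(M₂M₃)): cost 3306.
((M₁M₂)M₃): cost 18480.
Optimal: (M₁(M₂M₃)) with cost 3306.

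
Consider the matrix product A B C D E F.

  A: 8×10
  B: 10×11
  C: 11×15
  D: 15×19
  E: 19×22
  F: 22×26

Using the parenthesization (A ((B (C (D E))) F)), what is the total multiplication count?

(D E): 15×19 by 19×22 → 15×22, cost 15·19·22 = 6270
(C (D E)): 11×15 by 15×22 → 11×22, cost 11·15·22 = 3630; cumulative 9900
(B (C (D E))): 10×11 by 11×22 → 10×22, cost 10·11·22 = 2420; cumulative 12320
((B (C (D E))) F): 10×22 by 22×26 → 10×26, cost 10·22·26 = 5720; cumulative 18040
(A ((B (C (D E))) F)): 8×10 by 10×26 → 8×26, cost 8·10·26 = 2080; cumulative 20120
Total: 20120 scalar multiplications.

20120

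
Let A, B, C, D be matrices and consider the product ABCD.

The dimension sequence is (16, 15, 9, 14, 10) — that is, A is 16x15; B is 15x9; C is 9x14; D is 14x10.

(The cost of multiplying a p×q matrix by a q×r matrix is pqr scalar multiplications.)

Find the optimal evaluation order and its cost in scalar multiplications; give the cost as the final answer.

4860

Adjacent pairs: AB = 16·15·9 = 2160; BC = 15·9·14 = 1890; CD = 9·14·10 = 1260.
Length 3: A..C: k=1: 0+1890+16·15·14=5250; k=2: 2160+0+16·9·14=4176 → min 4176 | B..D: k=2: 0+1260+15·9·10=2610; k=3: 1890+0+15·14·10=3990 → min 2610.
Length 4: A..D: k=1: 0+2610+16·15·10=5010; k=2: 2160+1260+16·9·10=4860; k=3: 4176+0+16·14·10=6416 → min 4860.
Optimal parenthesization: ((AB)(CD)) with cost 4860.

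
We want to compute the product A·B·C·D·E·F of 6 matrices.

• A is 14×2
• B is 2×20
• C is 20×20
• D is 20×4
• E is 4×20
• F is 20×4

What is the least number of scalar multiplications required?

Adjacent pairs: AB = 14·2·20 = 560; BC = 2·20·20 = 800; CD = 20·20·4 = 1600; DE = 20·4·20 = 1600; EF = 4·20·4 = 320.
Length 3: A..C: k=1: 0+800+14·2·20=1360; k=2: 560+0+14·20·20=6160 → min 1360 | B..D: k=2: 0+1600+2·20·4=1760; k=3: 800+0+2·20·4=960 → min 960 | C..E: k=3: 0+1600+20·20·20=9600; k=4: 1600+0+20·4·20=3200 → min 3200 | D..F: k=4: 0+320+20·4·4=640; k=5: 1600+0+20·20·4=3200 → min 640.
Length 4: A..D: k=1: 0+960+14·2·4=1072; k=2: 560+1600+14·20·4=3280; k=3: 1360+0+14·20·4=2480 → min 1072 | B..E: k=2: 0+3200+2·20·20=4000; k=3: 800+1600+2·20·20=3200; k=4: 960+0+2·4·20=1120 → min 1120 | C..F: k=3: 0+640+20·20·4=2240; k=4: 1600+320+20·4·4=2240; k=5: 3200+0+20·20·4=4800 → min 2240.
Length 5: A..E: k=1: 0+1120+14·2·20=1680; k=2: 560+3200+14·20·20=9360; k=3: 1360+1600+14·20·20=8560; k=4: 1072+0+14·4·20=2192 → min 1680 | B..F: k=2: 0+2240+2·20·4=2400; k=3: 800+640+2·20·4=1600; k=4: 960+320+2·4·4=1312; k=5: 1120+0+2·20·4=1280 → min 1280.
Length 6: A..F: k=1: 0+1280+14·2·4=1392; k=2: 560+2240+14·20·4=3920; k=3: 1360+640+14·20·4=3120; k=4: 1072+320+14·4·4=1616; k=5: 1680+0+14·20·4=2800 → min 1392.
Optimal order: (A·((((B·C)·D)·E)·F)) with cost 1392.

1392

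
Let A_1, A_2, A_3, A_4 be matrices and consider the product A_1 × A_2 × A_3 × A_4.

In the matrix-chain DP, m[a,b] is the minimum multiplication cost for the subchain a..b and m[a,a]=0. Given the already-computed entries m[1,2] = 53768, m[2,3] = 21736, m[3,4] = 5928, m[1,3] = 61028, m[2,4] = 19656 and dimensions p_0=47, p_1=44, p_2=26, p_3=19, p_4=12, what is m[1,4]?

m[1,4] = min over k∈[1,3] of m[1,k]+m[k+1,4]+p_{0}·p_k·p_{4}.
k=1: 0 + 19656 + 47·44·12 = 44472; k=2: 53768 + 5928 + 47·26·12 = 74360; k=3: 61028 + 0 + 47·19·12 = 71744.
Minimum: 44472 at k=1.

44472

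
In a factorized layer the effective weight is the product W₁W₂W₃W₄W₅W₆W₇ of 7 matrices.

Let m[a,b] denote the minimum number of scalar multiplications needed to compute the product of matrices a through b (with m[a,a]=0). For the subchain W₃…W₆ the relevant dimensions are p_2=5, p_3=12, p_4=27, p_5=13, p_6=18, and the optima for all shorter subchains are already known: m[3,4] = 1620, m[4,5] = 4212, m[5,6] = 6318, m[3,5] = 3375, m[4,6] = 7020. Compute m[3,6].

m[3,6] = min over k∈[3,5] of m[3,k]+m[k+1,6]+p_{2}·p_k·p_{6}.
k=3: 0 + 7020 + 5·12·18 = 8100; k=4: 1620 + 6318 + 5·27·18 = 10368; k=5: 3375 + 0 + 5·13·18 = 4545.
Minimum: 4545 at k=5.

4545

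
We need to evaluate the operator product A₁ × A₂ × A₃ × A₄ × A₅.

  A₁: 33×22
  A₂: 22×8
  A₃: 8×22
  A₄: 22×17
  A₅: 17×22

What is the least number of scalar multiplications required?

Adjacent pairs: A₁A₂ = 33·22·8 = 5808; A₂A₃ = 22·8·22 = 3872; A₃A₄ = 8·22·17 = 2992; A₄A₅ = 22·17·22 = 8228.
Length 3: A₁..A₃: k=1: 0+3872+33·22·22=19844; k=2: 5808+0+33·8·22=11616 → min 11616 | A₂..A₄: k=2: 0+2992+22·8·17=5984; k=3: 3872+0+22·22·17=12100 → min 5984 | A₃..A₅: k=3: 0+8228+8·22·22=12100; k=4: 2992+0+8·17·22=5984 → min 5984.
Length 4: A₁..A₄: k=1: 0+5984+33·22·17=18326; k=2: 5808+2992+33·8·17=13288; k=3: 11616+0+33·22·17=23958 → min 13288 | A₂..A₅: k=2: 0+5984+22·8·22=9856; k=3: 3872+8228+22·22·22=22748; k=4: 5984+0+22·17·22=14212 → min 9856.
Length 5: A₁..A₅: k=1: 0+9856+33·22·22=25828; k=2: 5808+5984+33·8·22=17600; k=3: 11616+8228+33·22·22=35816; k=4: 13288+0+33·17·22=25630 → min 17600.
Optimal order: ((A₁ × A₂) × ((A₃ × A₄) × A₅)) with cost 17600.

17600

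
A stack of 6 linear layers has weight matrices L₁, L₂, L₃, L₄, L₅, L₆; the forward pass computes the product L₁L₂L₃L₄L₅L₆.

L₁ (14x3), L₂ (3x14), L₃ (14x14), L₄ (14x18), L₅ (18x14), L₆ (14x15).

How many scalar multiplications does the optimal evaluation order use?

Adjacent pairs: L₁L₂ = 14·3·14 = 588; L₂L₃ = 3·14·14 = 588; L₃L₄ = 14·14·18 = 3528; L₄L₅ = 14·18·14 = 3528; L₅L₆ = 18·14·15 = 3780.
Length 3: L₁..L₃: k=1: 0+588+14·3·14=1176; k=2: 588+0+14·14·14=3332 → min 1176 | L₂..L₄: k=2: 0+3528+3·14·18=4284; k=3: 588+0+3·14·18=1344 → min 1344 | L₃..L₅: k=3: 0+3528+14·14·14=6272; k=4: 3528+0+14·18·14=7056 → min 6272 | L₄..L₆: k=4: 0+3780+14·18·15=7560; k=5: 3528+0+14·14·15=6468 → min 6468.
Length 4: L₁..L₄: k=1: 0+1344+14·3·18=2100; k=2: 588+3528+14·14·18=7644; k=3: 1176+0+14·14·18=4704 → min 2100 | L₂..L₅: k=2: 0+6272+3·14·14=6860; k=3: 588+3528+3·14·14=4704; k=4: 1344+0+3·18·14=2100 → min 2100 | L₃..L₆: k=3: 0+6468+14·14·15=9408; k=4: 3528+3780+14·18·15=11088; k=5: 6272+0+14·14·15=9212 → min 9212.
Length 5: L₁..L₅: k=1: 0+2100+14·3·14=2688; k=2: 588+6272+14·14·14=9604; k=3: 1176+3528+14·14·14=7448; k=4: 2100+0+14·18·14=5628 → min 2688 | L₂..L₆: k=2: 0+9212+3·14·15=9842; k=3: 588+6468+3·14·15=7686; k=4: 1344+3780+3·18·15=5934; k=5: 2100+0+3·14·15=2730 → min 2730.
Length 6: L₁..L₆: k=1: 0+2730+14·3·15=3360; k=2: 588+9212+14·14·15=12740; k=3: 1176+6468+14·14·15=10584; k=4: 2100+3780+14·18·15=9660; k=5: 2688+0+14·14·15=5628 → min 3360.
Optimal order: (L₁((((L₂L₃)L₄)L₅)L₆)) with cost 3360.

3360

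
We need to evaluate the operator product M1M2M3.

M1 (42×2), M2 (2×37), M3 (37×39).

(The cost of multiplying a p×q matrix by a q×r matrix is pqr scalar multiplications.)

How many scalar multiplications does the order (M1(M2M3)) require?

(M2M3): 2×37 by 37×39 → 2×39, cost 2·37·39 = 2886
(M1(M2M3)): 42×2 by 2×39 → 42×39, cost 42·2·39 = 3276; cumulative 6162
Total: 6162 scalar multiplications.

6162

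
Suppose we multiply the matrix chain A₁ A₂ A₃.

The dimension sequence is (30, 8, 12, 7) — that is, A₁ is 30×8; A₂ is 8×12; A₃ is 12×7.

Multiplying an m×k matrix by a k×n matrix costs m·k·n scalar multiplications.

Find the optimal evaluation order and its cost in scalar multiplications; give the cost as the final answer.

(A₁ (A₂ A₃)): cost 2352.
((A₁ A₂) A₃): cost 5400.
Optimal: (A₁ (A₂ A₃)) with cost 2352.

2352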